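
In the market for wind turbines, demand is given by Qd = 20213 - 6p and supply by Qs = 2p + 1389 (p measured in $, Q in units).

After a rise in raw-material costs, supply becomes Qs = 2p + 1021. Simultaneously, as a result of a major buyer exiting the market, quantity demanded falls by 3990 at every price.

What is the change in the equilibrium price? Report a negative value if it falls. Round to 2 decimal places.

-452.75

Before the shock: 20213 - 6p = 2p + 1389 ⇒ 18824 = 8p ⇒ p = 2353, Q = 6095.
The shock moves the curves to Qd = 16223 - 6p and Qs = 2p + 1021.
Clearing the new market: 16223 - 6p = 2p + 1021, so p = 1900.25 and Q = 4821.5.
Δp = 1900.25 − 2353 = -452.75.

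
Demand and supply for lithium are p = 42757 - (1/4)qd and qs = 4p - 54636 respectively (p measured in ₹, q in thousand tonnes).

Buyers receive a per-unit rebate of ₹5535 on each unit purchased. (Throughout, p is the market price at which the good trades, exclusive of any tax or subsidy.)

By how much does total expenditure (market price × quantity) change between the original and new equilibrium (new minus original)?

Before the shock: 171028 - 4p = 4p - 54636 ⇒ 225664 = 8p ⇒ p = 28208, q = 58196.
Since buyers' out-of-pocket price is the market price minus the rebate, the effective demand curve becomes qd = 193168 - 4p.
New equilibrium: 193168 - 4p = 4p - 54636 ⇒ 247804 = 8p ⇒ p = 30975.5, q = 69266.
Expenditure moves from 28208×58196 = 1641592768 to 30975.5×69266 = 2145548983; change = +503956215.

+503956215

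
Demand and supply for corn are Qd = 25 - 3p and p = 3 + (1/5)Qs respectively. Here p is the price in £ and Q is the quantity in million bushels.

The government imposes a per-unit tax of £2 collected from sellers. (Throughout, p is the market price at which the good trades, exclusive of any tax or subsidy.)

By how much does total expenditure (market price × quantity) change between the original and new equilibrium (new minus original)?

-10.9375

Original equilibrium: 25 - 3p = 5p - 15 gives 40 = 8p, so p = 5 and Q = 10.
Since sellers keep the price net of the tax, the effective supply curve becomes Qs = 5p - 25.
New equilibrium: 25 - 3p = 5p - 25 ⇒ 50 = 8p ⇒ p = 6.25, Q = 6.25.
Expenditure moves from 5×10 = 50 to 6.25×6.25 = 39.0625; change = -10.9375.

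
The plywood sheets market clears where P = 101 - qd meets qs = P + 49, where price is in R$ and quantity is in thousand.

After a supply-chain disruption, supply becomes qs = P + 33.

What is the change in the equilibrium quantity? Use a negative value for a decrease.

-8

Before the shock: 101 - P = P + 49 ⇒ 52 = 2P ⇒ P = 26, q = 75.
The shock moves the curves to qd = 101 - P and qs = P + 33.
Equate the new curves: 101 - P = P + 33, giving 68 = 2P, P = 34, q = 67.
Δq = 67 − 75 = -8.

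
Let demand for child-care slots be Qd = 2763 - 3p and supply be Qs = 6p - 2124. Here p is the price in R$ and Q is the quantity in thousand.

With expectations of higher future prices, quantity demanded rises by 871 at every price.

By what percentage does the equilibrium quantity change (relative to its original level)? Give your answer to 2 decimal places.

Solve the original market: 2763 - 3p = 6p - 2124, hence p = 543 and Q = 1134.
After the shift, demand is Qd = 3634 - 3p and supply is Qs = 6p - 2124.
Setting them equal: 3634 - 3p = 6p - 2124 → 5758 = 9p, so p = 5758/9 ≈ 639.7778 and Q = 5144/3 ≈ 1714.6667.
%ΔQ = (1714.6667 − 1134) / 1134 × 100 = +51.21%.

+51.21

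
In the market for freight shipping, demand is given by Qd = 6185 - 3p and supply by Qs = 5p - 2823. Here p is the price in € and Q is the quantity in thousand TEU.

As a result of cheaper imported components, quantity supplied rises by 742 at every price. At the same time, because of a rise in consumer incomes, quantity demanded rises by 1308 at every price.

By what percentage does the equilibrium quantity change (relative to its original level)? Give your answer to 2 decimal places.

+39.04

Before the shock: 6185 - 3p = 5p - 2823 ⇒ 9008 = 8p ⇒ p = 1126, Q = 2807.
The shock moves the curves to Qd = 7493 - 3p and Qs = 5p - 2081.
Equate the new curves: 7493 - 3p = 5p - 2081, giving 9574 = 8p, p = 1196.75, Q = 3902.75.
%ΔQ = (3902.75 − 2807) / 2807 × 100 = +39.04%.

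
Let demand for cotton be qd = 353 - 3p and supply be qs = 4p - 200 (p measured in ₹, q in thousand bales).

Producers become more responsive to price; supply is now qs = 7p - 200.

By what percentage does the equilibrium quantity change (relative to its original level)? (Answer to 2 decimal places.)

+61.29

Solve the original market: 353 - 3p = 4p - 200, hence p = 79 and q = 116.
The new curves are qd = 353 - 3p (demand) and qs = 7p - 200 (supply).
Equate the new curves: 353 - 3p = 7p - 200, giving 553 = 10p, p = 55.3, q = 187.1.
%Δq = (187.1 − 116) / 116 × 100 = +61.29%.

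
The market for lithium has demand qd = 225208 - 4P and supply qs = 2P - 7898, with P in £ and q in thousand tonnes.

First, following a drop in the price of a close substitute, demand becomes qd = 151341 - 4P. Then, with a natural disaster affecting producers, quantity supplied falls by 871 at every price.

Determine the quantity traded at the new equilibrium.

44601

Solve the original market: 225208 - 4P = 2P - 7898, hence P = 38851 and q = 69804.
The new curves are qd = 151341 - 4P (demand) and qs = 2P - 8769 (supply).
Equate the new curves: 151341 - 4P = 2P - 8769, giving 160110 = 6P, P = 26685, q = 44601.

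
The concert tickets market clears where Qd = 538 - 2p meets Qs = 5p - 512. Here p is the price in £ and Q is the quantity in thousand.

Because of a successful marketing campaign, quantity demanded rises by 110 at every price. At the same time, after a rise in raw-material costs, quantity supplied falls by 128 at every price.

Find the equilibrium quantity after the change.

Solve the original market: 538 - 2p = 5p - 512, hence p = 150 and Q = 238.
After the shift, demand is Qd = 648 - 2p and supply is Qs = 5p - 640.
Setting them equal: 648 - 2p = 5p - 640 → 1288 = 7p, so p = 184 and Q = 280.

280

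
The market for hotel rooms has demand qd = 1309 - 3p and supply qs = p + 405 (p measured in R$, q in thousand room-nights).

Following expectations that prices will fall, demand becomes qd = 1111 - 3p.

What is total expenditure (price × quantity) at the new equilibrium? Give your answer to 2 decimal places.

Initially, 1309 - 3p = p + 405, so 904 = 4p and p = 226, q = 631.
With the change applied: demand qd = 1111 - 3p, supply qs = p + 405.
Setting them equal: 1111 - 3p = p + 405 → 706 = 4p, so p = 176.5 and q = 581.5.
New expenditure = 176.5 × 581.5 = 102634.75.

102634.75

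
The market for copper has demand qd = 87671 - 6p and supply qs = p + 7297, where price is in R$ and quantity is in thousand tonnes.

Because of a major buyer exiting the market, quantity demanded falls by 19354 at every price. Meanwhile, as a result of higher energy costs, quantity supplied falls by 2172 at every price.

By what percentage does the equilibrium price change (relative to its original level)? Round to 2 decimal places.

Initially, 87671 - 6p = p + 7297, so 80374 = 7p and p = 11482, q = 18779.
The new curves are qd = 68317 - 6p (demand) and qs = p + 5125 (supply).
New equilibrium: 68317 - 6p = p + 5125 ⇒ 63192 = 7p ⇒ p = 63192/7 ≈ 9027.4286, q = 99067/7 ≈ 14152.4286.
%Δp = (9027.4286 − 11482) / 11482 × 100 = -21.38%.

-21.38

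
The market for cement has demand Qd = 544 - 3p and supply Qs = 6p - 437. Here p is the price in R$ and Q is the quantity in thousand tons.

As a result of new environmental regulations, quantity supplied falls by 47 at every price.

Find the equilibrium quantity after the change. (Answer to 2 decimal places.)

201.33

Solve the original market: 544 - 3p = 6p - 437, hence p = 109 and Q = 217.
After the shift, demand is Qd = 544 - 3p and supply is Qs = 6p - 484.
Equate the new curves: 544 - 3p = 6p - 484, giving 1028 = 9p, p = 1028/9 ≈ 114.2222, Q = 604/3 ≈ 201.3333.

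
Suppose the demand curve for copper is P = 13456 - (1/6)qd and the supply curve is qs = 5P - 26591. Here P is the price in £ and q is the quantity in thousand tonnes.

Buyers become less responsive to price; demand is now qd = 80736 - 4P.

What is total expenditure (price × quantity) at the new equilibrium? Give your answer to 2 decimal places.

Original equilibrium: 80736 - 6P = 5P - 26591 gives 107327 = 11P, so P = 9757 and q = 22194.
With the change applied: demand qd = 80736 - 4P, supply qs = 5P - 26591.
Clearing the new market: 80736 - 4P = 5P - 26591, so P = 107327/9 ≈ 11925.2222 and q = 297316/9 ≈ 33035.1111.
New expenditure = 11925.2222 × 33035.1111 = 393951041.14.

393951041.14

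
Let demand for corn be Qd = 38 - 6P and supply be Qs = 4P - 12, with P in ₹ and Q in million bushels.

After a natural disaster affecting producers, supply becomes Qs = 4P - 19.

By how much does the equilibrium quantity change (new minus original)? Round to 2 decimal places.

-4.20

Initially, 38 - 6P = 4P - 12, so 50 = 10P and P = 5, Q = 8.
The shock moves the curves to Qd = 38 - 6P and Qs = 4P - 19.
Clearing the new market: 38 - 6P = 4P - 19, so P = 5.7 and Q = 3.8.
ΔQ = 3.8 − 8 = -4.20.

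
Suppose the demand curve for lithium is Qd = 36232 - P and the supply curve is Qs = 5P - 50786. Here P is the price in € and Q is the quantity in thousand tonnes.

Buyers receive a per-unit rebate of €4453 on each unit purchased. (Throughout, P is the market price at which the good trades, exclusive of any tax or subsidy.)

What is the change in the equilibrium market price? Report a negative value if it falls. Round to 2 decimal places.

+742.17

Initially, 36232 - P = 5P - 50786, so 87018 = 6P and P = 14503, Q = 21729.
Since buyers' out-of-pocket price is the market price minus the rebate, the effective demand curve becomes Qd = 40685 - P.
Equate the new curves: 40685 - P = 5P - 50786, giving 91471 = 6P, P = 91471/6 ≈ 15245.1667, Q = 152639/6 ≈ 25439.8333.
ΔP = 15245.1667 − 14503 = +742.17.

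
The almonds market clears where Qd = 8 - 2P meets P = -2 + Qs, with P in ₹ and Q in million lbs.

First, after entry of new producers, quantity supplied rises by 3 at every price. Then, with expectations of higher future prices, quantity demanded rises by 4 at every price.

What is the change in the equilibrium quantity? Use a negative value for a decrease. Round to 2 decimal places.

+3.33

Initially, 8 - 2P = P + 2, so 6 = 3P and P = 2, Q = 4.
With the change applied: demand Qd = 12 - 2P, supply Qs = P + 5.
Setting them equal: 12 - 2P = P + 5 → 7 = 3P, so P = 7/3 ≈ 2.3333 and Q = 22/3 ≈ 7.3333.
ΔQ = 7.3333 − 4 = +3.33.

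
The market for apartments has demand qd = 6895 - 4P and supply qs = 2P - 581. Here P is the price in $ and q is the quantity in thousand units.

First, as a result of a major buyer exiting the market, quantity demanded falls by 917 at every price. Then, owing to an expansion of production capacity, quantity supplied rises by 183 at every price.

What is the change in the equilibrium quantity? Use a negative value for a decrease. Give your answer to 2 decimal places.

Before the shock: 6895 - 4P = 2P - 581 ⇒ 7476 = 6P ⇒ P = 1246, q = 1911.
With the change applied: demand qd = 5978 - 4P, supply qs = 2P - 398.
Clearing the new market: 5978 - 4P = 2P - 398, so P = 3188/3 ≈ 1062.6667 and q = 5182/3 ≈ 1727.3333.
Δq = 1727.3333 − 1911 = -183.67.

-183.67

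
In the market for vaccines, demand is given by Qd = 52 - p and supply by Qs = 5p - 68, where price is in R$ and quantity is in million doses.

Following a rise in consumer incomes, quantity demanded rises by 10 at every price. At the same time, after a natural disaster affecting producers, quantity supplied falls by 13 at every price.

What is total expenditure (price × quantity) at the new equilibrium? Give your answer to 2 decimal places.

909.64

Initially, 52 - p = 5p - 68, so 120 = 6p and p = 20, Q = 32.
The shock moves the curves to Qd = 62 - p and Qs = 5p - 81.
Setting them equal: 62 - p = 5p - 81 → 143 = 6p, so p = 143/6 ≈ 23.8333 and Q = 229/6 ≈ 38.1667.
New expenditure = 23.8333 × 38.1667 = 909.64.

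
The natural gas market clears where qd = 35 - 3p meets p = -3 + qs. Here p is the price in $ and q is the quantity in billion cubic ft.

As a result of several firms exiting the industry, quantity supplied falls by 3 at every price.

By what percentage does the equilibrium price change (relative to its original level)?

+9.375

Original equilibrium: 35 - 3p = p + 3 gives 32 = 4p, so p = 8 and q = 11.
With the change applied: demand qd = 35 - 3p, supply qs = p.
Equate the new curves: 35 - 3p = p, giving 35 = 4p, p = 8.75, q = 8.75.
%Δp = (8.75 − 8) / 8 × 100 = +9.375%.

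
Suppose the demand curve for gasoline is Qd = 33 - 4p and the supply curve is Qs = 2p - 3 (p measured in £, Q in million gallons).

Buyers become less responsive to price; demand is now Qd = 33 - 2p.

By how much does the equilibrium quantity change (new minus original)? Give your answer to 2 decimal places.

Initially, 33 - 4p = 2p - 3, so 36 = 6p and p = 6, Q = 9.
After the shift, demand is Qd = 33 - 2p and supply is Qs = 2p - 3.
Setting them equal: 33 - 2p = 2p - 3 → 36 = 4p, so p = 9 and Q = 15.
ΔQ = 15 − 9 = +6.00.

+6.00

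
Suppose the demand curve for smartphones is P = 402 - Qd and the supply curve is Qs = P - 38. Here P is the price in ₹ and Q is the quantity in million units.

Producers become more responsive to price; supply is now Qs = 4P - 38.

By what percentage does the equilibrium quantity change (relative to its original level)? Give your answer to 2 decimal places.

+72.53

Original equilibrium: 402 - P = P - 38 gives 440 = 2P, so P = 220 and Q = 182.
The new curves are Qd = 402 - P (demand) and Qs = 4P - 38 (supply).
Clearing the new market: 402 - P = 4P - 38, so P = 88 and Q = 314.
%ΔQ = (314 − 182) / 182 × 100 = +72.53%.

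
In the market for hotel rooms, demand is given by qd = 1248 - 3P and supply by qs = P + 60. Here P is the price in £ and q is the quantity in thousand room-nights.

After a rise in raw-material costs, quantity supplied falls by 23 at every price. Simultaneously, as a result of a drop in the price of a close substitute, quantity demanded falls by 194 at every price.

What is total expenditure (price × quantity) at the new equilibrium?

74050.3125

Before the shock: 1248 - 3P = P + 60 ⇒ 1188 = 4P ⇒ P = 297, q = 357.
The new curves are qd = 1054 - 3P (demand) and qs = P + 37 (supply).
New equilibrium: 1054 - 3P = P + 37 ⇒ 1017 = 4P ⇒ P = 254.25, q = 291.25.
New expenditure = 254.25 × 291.25 = 74050.3125.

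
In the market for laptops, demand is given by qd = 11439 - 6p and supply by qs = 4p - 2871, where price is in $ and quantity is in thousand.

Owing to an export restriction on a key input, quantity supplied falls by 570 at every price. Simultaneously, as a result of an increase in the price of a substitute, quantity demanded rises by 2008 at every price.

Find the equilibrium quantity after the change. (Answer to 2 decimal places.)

3314.20

Initially, 11439 - 6p = 4p - 2871, so 14310 = 10p and p = 1431, q = 2853.
The shock moves the curves to qd = 13447 - 6p and qs = 4p - 3441.
Setting them equal: 13447 - 6p = 4p - 3441 → 16888 = 10p, so p = 1688.8 and q = 3314.2.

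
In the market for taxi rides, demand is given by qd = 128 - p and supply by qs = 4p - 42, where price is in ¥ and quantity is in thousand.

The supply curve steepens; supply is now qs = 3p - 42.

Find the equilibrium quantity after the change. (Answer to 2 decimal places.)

85.50

Initially, 128 - p = 4p - 42, so 170 = 5p and p = 34, q = 94.
The shock moves the curves to qd = 128 - p and qs = 3p - 42.
Equate the new curves: 128 - p = 3p - 42, giving 170 = 4p, p = 42.5, q = 85.5.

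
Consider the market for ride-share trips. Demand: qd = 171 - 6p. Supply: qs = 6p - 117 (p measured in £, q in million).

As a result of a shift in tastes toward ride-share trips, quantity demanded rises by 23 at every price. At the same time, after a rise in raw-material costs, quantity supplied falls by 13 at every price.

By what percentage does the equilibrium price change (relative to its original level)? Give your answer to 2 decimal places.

+12.50

Original equilibrium: 171 - 6p = 6p - 117 gives 288 = 12p, so p = 24 and q = 27.
After the shift, demand is qd = 194 - 6p and supply is qs = 6p - 130.
Equate the new curves: 194 - 6p = 6p - 130, giving 324 = 12p, p = 27, q = 32.
%Δp = (27 − 24) / 24 × 100 = +12.50%.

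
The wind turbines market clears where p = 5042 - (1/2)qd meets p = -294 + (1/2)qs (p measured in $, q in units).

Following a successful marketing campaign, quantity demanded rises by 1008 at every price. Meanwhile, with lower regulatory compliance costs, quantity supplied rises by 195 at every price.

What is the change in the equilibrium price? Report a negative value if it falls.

+203.25

Initially, 10084 - 2p = 2p + 588, so 9496 = 4p and p = 2374, q = 5336.
After the shift, demand is qd = 11092 - 2p and supply is qs = 2p + 783.
Equate the new curves: 11092 - 2p = 2p + 783, giving 10309 = 4p, p = 2577.25, q = 5937.5.
Δp = 2577.25 − 2374 = +203.25.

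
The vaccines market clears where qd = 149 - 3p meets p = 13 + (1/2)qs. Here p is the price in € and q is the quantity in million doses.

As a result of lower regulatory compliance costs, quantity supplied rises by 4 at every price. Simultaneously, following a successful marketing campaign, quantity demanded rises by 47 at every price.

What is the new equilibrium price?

Before the shock: 149 - 3p = 2p - 26 ⇒ 175 = 5p ⇒ p = 35, q = 44.
With the change applied: demand qd = 196 - 3p, supply qs = 2p - 22.
Equate the new curves: 196 - 3p = 2p - 22, giving 218 = 5p, p = 43.6, q = 65.2.

43.6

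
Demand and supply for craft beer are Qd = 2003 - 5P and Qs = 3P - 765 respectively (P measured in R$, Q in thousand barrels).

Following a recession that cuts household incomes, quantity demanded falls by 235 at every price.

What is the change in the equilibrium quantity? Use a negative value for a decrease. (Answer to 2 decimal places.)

Before the shock: 2003 - 5P = 3P - 765 ⇒ 2768 = 8P ⇒ P = 346, Q = 273.
After the shift, demand is Qd = 1768 - 5P and supply is Qs = 3P - 765.
Clearing the new market: 1768 - 5P = 3P - 765, so P = 316.625 and Q = 184.875.
ΔQ = 184.875 − 273 = -88.13.

-88.13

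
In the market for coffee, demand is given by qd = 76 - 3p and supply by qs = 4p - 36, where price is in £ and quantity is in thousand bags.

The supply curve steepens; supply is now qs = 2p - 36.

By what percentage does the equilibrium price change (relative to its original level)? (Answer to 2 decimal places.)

+40.00

Before the shock: 76 - 3p = 4p - 36 ⇒ 112 = 7p ⇒ p = 16, q = 28.
With the change applied: demand qd = 76 - 3p, supply qs = 2p - 36.
Setting them equal: 76 - 3p = 2p - 36 → 112 = 5p, so p = 22.4 and q = 8.8.
%Δp = (22.4 − 16) / 16 × 100 = +40.00%.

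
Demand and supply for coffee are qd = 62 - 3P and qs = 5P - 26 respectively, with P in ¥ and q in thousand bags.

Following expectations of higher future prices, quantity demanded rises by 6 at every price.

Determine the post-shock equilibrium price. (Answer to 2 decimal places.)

11.75

Original equilibrium: 62 - 3P = 5P - 26 gives 88 = 8P, so P = 11 and q = 29.
The new curves are qd = 68 - 3P (demand) and qs = 5P - 26 (supply).
New equilibrium: 68 - 3P = 5P - 26 ⇒ 94 = 8P ⇒ P = 11.75, q = 32.75.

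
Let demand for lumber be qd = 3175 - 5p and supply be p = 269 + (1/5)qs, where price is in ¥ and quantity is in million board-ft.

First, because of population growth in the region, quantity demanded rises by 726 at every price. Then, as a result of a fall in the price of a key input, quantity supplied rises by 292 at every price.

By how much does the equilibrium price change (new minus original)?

+43.4

Before the shock: 3175 - 5p = 5p - 1345 ⇒ 4520 = 10p ⇒ p = 452, q = 915.
The shock moves the curves to qd = 3901 - 5p and qs = 5p - 1053.
Setting them equal: 3901 - 5p = 5p - 1053 → 4954 = 10p, so p = 495.4 and q = 1424.
Δp = 495.4 − 452 = +43.4.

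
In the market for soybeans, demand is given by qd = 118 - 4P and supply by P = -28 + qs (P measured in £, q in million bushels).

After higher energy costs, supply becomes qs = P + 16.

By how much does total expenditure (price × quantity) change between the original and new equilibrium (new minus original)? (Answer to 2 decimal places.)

Original equilibrium: 118 - 4P = P + 28 gives 90 = 5P, so P = 18 and q = 46.
After the shift, demand is qd = 118 - 4P and supply is qs = P + 16.
Setting them equal: 118 - 4P = P + 16 → 102 = 5P, so P = 20.4 and q = 36.4.
Expenditure moves from 18×46 = 828 to 20.4×36.4 = 742.56; change = -85.44.

-85.44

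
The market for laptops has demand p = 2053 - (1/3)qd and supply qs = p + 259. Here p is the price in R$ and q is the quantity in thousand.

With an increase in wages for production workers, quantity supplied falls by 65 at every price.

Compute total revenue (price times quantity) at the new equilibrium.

Initially, 6159 - 3p = p + 259, so 5900 = 4p and p = 1475, q = 1734.
With the change applied: demand qd = 6159 - 3p, supply qs = p + 194.
New equilibrium: 6159 - 3p = p + 194 ⇒ 5965 = 4p ⇒ p = 1491.25, q = 1685.25.
New expenditure = 1491.25 × 1685.25 = 2513129.0625.

2513129.0625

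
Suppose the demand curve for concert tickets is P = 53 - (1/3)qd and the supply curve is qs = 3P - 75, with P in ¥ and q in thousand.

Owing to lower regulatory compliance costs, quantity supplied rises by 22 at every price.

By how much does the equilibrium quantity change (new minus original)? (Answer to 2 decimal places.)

+11.00

Solve the original market: 159 - 3P = 3P - 75, hence P = 39 and q = 42.
The shock moves the curves to qd = 159 - 3P and qs = 3P - 53.
New equilibrium: 159 - 3P = 3P - 53 ⇒ 212 = 6P ⇒ P = 106/3 ≈ 35.3333, q = 53.
Δq = 53 − 42 = +11.00.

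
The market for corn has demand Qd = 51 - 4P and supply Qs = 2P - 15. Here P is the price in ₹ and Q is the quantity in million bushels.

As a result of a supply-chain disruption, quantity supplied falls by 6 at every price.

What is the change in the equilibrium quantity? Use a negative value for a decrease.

Before the shock: 51 - 4P = 2P - 15 ⇒ 66 = 6P ⇒ P = 11, Q = 7.
The shock moves the curves to Qd = 51 - 4P and Qs = 2P - 21.
Setting them equal: 51 - 4P = 2P - 21 → 72 = 6P, so P = 12 and Q = 3.
ΔQ = 3 − 7 = -4.

-4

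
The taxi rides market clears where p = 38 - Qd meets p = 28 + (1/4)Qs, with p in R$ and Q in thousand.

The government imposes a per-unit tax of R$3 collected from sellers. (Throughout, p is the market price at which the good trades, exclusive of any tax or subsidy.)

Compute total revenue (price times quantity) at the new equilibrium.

181.44

Solve the original market: 38 - p = 4p - 112, hence p = 30 and Q = 8.
Since sellers keep the price net of the tax, the effective supply curve becomes Qs = 4p - 124.
New equilibrium: 38 - p = 4p - 124 ⇒ 162 = 5p ⇒ p = 32.4, Q = 5.6.
New expenditure = 32.4 × 5.6 = 181.44.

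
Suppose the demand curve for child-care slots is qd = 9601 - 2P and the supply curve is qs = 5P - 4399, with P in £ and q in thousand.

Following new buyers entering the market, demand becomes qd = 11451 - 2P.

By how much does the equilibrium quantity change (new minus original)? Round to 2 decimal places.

+1321.43

Original equilibrium: 9601 - 2P = 5P - 4399 gives 14000 = 7P, so P = 2000 and q = 5601.
The new curves are qd = 11451 - 2P (demand) and qs = 5P - 4399 (supply).
Equate the new curves: 11451 - 2P = 5P - 4399, giving 15850 = 7P, P = 15850/7 ≈ 2264.2857, q = 48457/7 ≈ 6922.4286.
Δq = 6922.4286 − 5601 = +1321.43.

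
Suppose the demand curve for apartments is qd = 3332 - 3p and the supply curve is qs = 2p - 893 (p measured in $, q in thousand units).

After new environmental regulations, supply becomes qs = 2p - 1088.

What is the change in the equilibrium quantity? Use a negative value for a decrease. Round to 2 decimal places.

-117.00

Before the shock: 3332 - 3p = 2p - 893 ⇒ 4225 = 5p ⇒ p = 845, q = 797.
With the change applied: demand qd = 3332 - 3p, supply qs = 2p - 1088.
Clearing the new market: 3332 - 3p = 2p - 1088, so p = 884 and q = 680.
Δq = 680 − 797 = -117.00.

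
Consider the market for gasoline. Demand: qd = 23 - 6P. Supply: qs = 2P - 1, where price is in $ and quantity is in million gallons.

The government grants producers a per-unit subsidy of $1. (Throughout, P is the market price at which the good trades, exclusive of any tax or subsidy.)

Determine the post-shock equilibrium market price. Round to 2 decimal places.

Before the shock: 23 - 6P = 2P - 1 ⇒ 24 = 8P ⇒ P = 3, q = 5.
Since sellers receive the price plus the subsidy, the effective supply curve becomes qs = 2P + 1.
Equate the new curves: 23 - 6P = 2P + 1, giving 22 = 8P, P = 2.75, q = 6.5.

2.75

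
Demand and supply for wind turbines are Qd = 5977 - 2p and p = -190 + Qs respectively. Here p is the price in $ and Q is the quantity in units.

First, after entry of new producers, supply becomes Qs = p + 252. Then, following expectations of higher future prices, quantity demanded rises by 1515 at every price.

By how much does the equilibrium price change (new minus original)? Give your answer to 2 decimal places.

+484.33

Before the shock: 5977 - 2p = p + 190 ⇒ 5787 = 3p ⇒ p = 1929, Q = 2119.
After the shift, demand is Qd = 7492 - 2p and supply is Qs = p + 252.
New equilibrium: 7492 - 2p = p + 252 ⇒ 7240 = 3p ⇒ p = 7240/3 ≈ 2413.3333, Q = 7996/3 ≈ 2665.3333.
Δp = 2413.3333 − 1929 = +484.33.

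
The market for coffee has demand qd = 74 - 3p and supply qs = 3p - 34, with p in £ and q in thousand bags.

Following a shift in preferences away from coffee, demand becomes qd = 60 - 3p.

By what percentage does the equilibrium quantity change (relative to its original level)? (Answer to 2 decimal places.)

Solve the original market: 74 - 3p = 3p - 34, hence p = 18 and q = 20.
With the change applied: demand qd = 60 - 3p, supply qs = 3p - 34.
Clearing the new market: 60 - 3p = 3p - 34, so p = 47/3 ≈ 15.6667 and q = 13.
%Δq = (13 − 20) / 20 × 100 = -35.00%.

-35.00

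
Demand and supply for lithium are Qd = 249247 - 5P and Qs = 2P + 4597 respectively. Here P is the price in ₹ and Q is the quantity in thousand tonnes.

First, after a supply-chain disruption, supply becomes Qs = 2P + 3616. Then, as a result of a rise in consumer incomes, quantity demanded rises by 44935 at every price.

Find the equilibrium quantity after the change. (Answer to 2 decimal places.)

86634.86

Initially, 249247 - 5P = 2P + 4597, so 244650 = 7P and P = 34950, Q = 74497.
The new curves are Qd = 294182 - 5P (demand) and Qs = 2P + 3616 (supply).
Clearing the new market: 294182 - 5P = 2P + 3616, so P = 290566/7 ≈ 41509.4286 and Q = 606444/7 ≈ 86634.8571.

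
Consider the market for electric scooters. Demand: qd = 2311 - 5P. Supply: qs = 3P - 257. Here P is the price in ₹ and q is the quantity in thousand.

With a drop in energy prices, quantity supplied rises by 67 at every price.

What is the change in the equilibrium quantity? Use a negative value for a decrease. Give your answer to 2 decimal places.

+41.88

Solve the original market: 2311 - 5P = 3P - 257, hence P = 321 and q = 706.
The new curves are qd = 2311 - 5P (demand) and qs = 3P - 190 (supply).
Equate the new curves: 2311 - 5P = 3P - 190, giving 2501 = 8P, P = 312.625, q = 747.875.
Δq = 747.875 − 706 = +41.88.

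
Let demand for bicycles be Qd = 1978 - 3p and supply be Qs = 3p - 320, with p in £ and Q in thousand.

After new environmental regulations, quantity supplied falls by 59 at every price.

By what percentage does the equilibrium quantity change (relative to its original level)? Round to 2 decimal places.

-3.56

Solve the original market: 1978 - 3p = 3p - 320, hence p = 383 and Q = 829.
The shock moves the curves to Qd = 1978 - 3p and Qs = 3p - 379.
New equilibrium: 1978 - 3p = 3p - 379 ⇒ 2357 = 6p ⇒ p = 2357/6 ≈ 392.8333, Q = 799.5.
%ΔQ = (799.5 − 829) / 829 × 100 = -3.56%.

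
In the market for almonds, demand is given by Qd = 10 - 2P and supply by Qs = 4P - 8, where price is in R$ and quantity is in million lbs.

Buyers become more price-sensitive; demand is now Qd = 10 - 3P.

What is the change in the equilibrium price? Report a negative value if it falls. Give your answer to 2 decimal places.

-0.43

Before the shock: 10 - 2P = 4P - 8 ⇒ 18 = 6P ⇒ P = 3, Q = 4.
After the shift, demand is Qd = 10 - 3P and supply is Qs = 4P - 8.
New equilibrium: 10 - 3P = 4P - 8 ⇒ 18 = 7P ⇒ P = 18/7 ≈ 2.5714, Q = 16/7 ≈ 2.2857.
ΔP = 2.5714 − 3 = -0.43.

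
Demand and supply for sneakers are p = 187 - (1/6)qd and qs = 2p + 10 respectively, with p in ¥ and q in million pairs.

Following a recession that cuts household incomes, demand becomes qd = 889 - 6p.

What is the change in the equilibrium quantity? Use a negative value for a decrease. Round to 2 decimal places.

Original equilibrium: 1122 - 6p = 2p + 10 gives 1112 = 8p, so p = 139 and q = 288.
The new curves are qd = 889 - 6p (demand) and qs = 2p + 10 (supply).
Clearing the new market: 889 - 6p = 2p + 10, so p = 109.875 and q = 229.75.
Δq = 229.75 − 288 = -58.25.

-58.25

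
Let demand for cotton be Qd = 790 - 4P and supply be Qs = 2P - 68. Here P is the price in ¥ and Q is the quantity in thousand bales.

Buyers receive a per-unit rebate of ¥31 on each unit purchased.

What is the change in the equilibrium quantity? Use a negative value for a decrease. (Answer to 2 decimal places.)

+41.33

Original equilibrium: 790 - 4P = 2P - 68 gives 858 = 6P, so P = 143 and Q = 218.
Since buyers' out-of-pocket price is the market price minus the rebate, the effective demand curve becomes Qd = 914 - 4P.
Equate the new curves: 914 - 4P = 2P - 68, giving 982 = 6P, P = 491/3 ≈ 163.6667, Q = 778/3 ≈ 259.3333.
ΔQ = 259.3333 − 218 = +41.33.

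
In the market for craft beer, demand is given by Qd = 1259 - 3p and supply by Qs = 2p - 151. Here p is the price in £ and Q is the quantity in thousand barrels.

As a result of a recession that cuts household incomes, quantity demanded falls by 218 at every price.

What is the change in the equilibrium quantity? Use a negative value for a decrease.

-87.2

Before the shock: 1259 - 3p = 2p - 151 ⇒ 1410 = 5p ⇒ p = 282, Q = 413.
The new curves are Qd = 1041 - 3p (demand) and Qs = 2p - 151 (supply).
Setting them equal: 1041 - 3p = 2p - 151 → 1192 = 5p, so p = 238.4 and Q = 325.8.
ΔQ = 325.8 − 413 = -87.2.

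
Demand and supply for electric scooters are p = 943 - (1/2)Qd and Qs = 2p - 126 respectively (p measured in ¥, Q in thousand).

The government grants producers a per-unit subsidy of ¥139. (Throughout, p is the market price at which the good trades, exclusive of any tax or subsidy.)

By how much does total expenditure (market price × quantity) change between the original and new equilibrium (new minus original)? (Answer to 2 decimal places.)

-903.50

Original equilibrium: 1886 - 2p = 2p - 126 gives 2012 = 4p, so p = 503 and Q = 880.
Since sellers receive the price plus the subsidy, the effective supply curve becomes Qs = 2p + 152.
Setting them equal: 1886 - 2p = 2p + 152 → 1734 = 4p, so p = 433.5 and Q = 1019.
Expenditure moves from 503×880 = 442640 to 433.5×1019 = 441736.5; change = -903.50.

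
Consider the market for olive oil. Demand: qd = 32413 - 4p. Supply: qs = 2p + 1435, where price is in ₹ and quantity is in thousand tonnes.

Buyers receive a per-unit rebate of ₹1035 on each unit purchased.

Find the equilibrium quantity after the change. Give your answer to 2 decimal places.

Initially, 32413 - 4p = 2p + 1435, so 30978 = 6p and p = 5163, q = 11761.
Since buyers' out-of-pocket price is the market price minus the rebate, the effective demand curve becomes qd = 36553 - 4p.
Setting them equal: 36553 - 4p = 2p + 1435 → 35118 = 6p, so p = 5853 and q = 13141.

13141.00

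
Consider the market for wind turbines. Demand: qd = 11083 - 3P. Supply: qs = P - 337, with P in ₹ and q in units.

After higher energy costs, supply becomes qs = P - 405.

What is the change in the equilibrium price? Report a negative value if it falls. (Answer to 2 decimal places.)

Initially, 11083 - 3P = P - 337, so 11420 = 4P and P = 2855, q = 2518.
The new curves are qd = 11083 - 3P (demand) and qs = P - 405 (supply).
Setting them equal: 11083 - 3P = P - 405 → 11488 = 4P, so P = 2872 and q = 2467.
ΔP = 2872 − 2855 = +17.00.

+17.00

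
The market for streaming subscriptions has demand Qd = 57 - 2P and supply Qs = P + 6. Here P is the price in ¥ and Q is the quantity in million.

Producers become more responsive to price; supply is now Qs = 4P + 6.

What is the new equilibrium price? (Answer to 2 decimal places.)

Initially, 57 - 2P = P + 6, so 51 = 3P and P = 17, Q = 23.
The shock moves the curves to Qd = 57 - 2P and Qs = 4P + 6.
Clearing the new market: 57 - 2P = 4P + 6, so P = 8.5 and Q = 40.

8.50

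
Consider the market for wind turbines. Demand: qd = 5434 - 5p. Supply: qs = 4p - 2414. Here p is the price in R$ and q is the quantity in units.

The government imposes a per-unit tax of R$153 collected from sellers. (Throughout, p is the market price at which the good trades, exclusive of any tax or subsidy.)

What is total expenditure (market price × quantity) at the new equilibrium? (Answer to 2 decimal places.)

689960.00

Solve the original market: 5434 - 5p = 4p - 2414, hence p = 872 and q = 1074.
Since sellers keep the price net of the tax, the effective supply curve becomes qs = 4p - 3026.
Setting them equal: 5434 - 5p = 4p - 3026 → 8460 = 9p, so p = 940 and q = 734.
New expenditure = 940 × 734 = 689960.00.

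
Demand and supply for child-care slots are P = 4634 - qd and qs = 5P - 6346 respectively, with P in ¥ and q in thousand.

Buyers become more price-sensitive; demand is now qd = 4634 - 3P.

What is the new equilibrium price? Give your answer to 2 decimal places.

1372.50

Solve the original market: 4634 - P = 5P - 6346, hence P = 1830 and q = 2804.
The shock moves the curves to qd = 4634 - 3P and qs = 5P - 6346.
Setting them equal: 4634 - 3P = 5P - 6346 → 10980 = 8P, so P = 1372.5 and q = 516.5.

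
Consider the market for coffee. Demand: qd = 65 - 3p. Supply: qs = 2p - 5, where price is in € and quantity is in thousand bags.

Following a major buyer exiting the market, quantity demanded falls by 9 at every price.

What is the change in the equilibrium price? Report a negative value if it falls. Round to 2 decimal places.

Original equilibrium: 65 - 3p = 2p - 5 gives 70 = 5p, so p = 14 and q = 23.
The shock moves the curves to qd = 56 - 3p and qs = 2p - 5.
New equilibrium: 56 - 3p = 2p - 5 ⇒ 61 = 5p ⇒ p = 12.2, q = 19.4.
Δp = 12.2 − 14 = -1.80.

-1.80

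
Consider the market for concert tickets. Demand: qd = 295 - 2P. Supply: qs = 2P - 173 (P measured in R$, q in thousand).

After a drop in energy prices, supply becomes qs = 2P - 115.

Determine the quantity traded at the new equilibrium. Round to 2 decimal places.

90.00

Initially, 295 - 2P = 2P - 173, so 468 = 4P and P = 117, q = 61.
The shock moves the curves to qd = 295 - 2P and qs = 2P - 115.
New equilibrium: 295 - 2P = 2P - 115 ⇒ 410 = 4P ⇒ P = 102.5, q = 90.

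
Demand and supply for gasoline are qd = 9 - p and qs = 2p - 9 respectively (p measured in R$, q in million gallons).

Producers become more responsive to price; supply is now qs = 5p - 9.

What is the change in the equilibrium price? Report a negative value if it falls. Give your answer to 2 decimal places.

-3.00

Original equilibrium: 9 - p = 2p - 9 gives 18 = 3p, so p = 6 and q = 3.
The new curves are qd = 9 - p (demand) and qs = 5p - 9 (supply).
Setting them equal: 9 - p = 5p - 9 → 18 = 6p, so p = 3 and q = 6.
Δp = 3 − 6 = -3.00.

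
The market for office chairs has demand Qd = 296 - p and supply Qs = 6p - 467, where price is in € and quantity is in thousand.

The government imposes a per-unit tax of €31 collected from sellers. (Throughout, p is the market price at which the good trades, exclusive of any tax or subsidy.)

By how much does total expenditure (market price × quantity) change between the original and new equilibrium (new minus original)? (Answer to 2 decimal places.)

+1366.53

Before the shock: 296 - p = 6p - 467 ⇒ 763 = 7p ⇒ p = 109, Q = 187.
Since sellers keep the price net of the tax, the effective supply curve becomes Qs = 6p - 653.
New equilibrium: 296 - p = 6p - 653 ⇒ 949 = 7p ⇒ p = 949/7 ≈ 135.5714, Q = 1123/7 ≈ 160.4286.
Expenditure moves from 109×187 = 20383 to 135.5714×160.4286 = 21749.5306; change = +1366.53.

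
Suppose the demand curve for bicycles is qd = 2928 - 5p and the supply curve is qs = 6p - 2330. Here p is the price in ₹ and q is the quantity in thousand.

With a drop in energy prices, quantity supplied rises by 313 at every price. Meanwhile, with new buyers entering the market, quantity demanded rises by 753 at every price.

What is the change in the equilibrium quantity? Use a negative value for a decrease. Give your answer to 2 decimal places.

+553.00

Solve the original market: 2928 - 5p = 6p - 2330, hence p = 478 and q = 538.
The new curves are qd = 3681 - 5p (demand) and qs = 6p - 2017 (supply).
New equilibrium: 3681 - 5p = 6p - 2017 ⇒ 5698 = 11p ⇒ p = 518, q = 1091.
Δq = 1091 − 538 = +553.00.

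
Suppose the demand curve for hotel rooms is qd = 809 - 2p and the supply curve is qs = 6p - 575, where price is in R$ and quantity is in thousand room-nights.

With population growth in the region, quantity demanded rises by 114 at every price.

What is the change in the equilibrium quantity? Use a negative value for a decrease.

+85.5

Initially, 809 - 2p = 6p - 575, so 1384 = 8p and p = 173, q = 463.
With the change applied: demand qd = 923 - 2p, supply qs = 6p - 575.
New equilibrium: 923 - 2p = 6p - 575 ⇒ 1498 = 8p ⇒ p = 187.25, q = 548.5.
Δq = 548.5 − 463 = +85.5.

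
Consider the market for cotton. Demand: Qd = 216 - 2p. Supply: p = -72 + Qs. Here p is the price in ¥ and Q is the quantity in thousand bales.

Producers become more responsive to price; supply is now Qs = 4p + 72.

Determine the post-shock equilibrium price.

Initially, 216 - 2p = p + 72, so 144 = 3p and p = 48, Q = 120.
The shock moves the curves to Qd = 216 - 2p and Qs = 4p + 72.
Clearing the new market: 216 - 2p = 4p + 72, so p = 24 and Q = 168.

24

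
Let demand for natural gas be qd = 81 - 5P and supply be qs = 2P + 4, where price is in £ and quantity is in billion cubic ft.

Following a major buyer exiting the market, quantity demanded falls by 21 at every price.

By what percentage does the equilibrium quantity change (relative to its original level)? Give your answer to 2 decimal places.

Solve the original market: 81 - 5P = 2P + 4, hence P = 11 and q = 26.
The new curves are qd = 60 - 5P (demand) and qs = 2P + 4 (supply).
Setting them equal: 60 - 5P = 2P + 4 → 56 = 7P, so P = 8 and q = 20.
%Δq = (20 − 26) / 26 × 100 = -23.08%.

-23.08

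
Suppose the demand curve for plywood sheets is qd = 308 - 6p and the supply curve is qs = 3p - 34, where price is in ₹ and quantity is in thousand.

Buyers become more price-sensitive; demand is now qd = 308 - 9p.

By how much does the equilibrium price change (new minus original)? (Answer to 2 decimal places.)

Initially, 308 - 6p = 3p - 34, so 342 = 9p and p = 38, q = 80.
After the shift, demand is qd = 308 - 9p and supply is qs = 3p - 34.
Clearing the new market: 308 - 9p = 3p - 34, so p = 28.5 and q = 51.5.
Δp = 28.5 − 38 = -9.50.

-9.50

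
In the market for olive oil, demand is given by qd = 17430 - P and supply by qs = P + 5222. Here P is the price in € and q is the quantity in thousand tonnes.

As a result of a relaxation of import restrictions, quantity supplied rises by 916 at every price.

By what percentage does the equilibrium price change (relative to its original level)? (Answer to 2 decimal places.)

Original equilibrium: 17430 - P = P + 5222 gives 12208 = 2P, so P = 6104 and q = 11326.
With the change applied: demand qd = 17430 - P, supply qs = P + 6138.
Clearing the new market: 17430 - P = P + 6138, so P = 5646 and q = 11784.
%ΔP = (5646 − 6104) / 6104 × 100 = -7.50%.

-7.50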